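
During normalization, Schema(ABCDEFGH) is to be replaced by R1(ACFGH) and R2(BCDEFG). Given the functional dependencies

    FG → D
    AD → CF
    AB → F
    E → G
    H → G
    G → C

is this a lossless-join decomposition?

No

Common attributes: R1 ∩ R2 = {CFG}.
Closure of {CFG}: FG → D applies, adding D. So (CFG)⁺ = {CDFG}.
The closure contains neither all of R1 = {ACFGH} nor all of R2 = {BCDEFG}, so the common attributes are not a superkey of either fragment. The join is lossy.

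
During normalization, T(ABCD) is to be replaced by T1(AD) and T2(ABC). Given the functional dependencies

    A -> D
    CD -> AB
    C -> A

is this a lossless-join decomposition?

Common attributes: T1 ∩ T2 = {A}.
Closure of {A}: A → D applies, adding D. So (A)⁺ = {AD}.
This closure contains every attribute of T1, so T1 ∩ T2 → T1. The join is lossless.

Yes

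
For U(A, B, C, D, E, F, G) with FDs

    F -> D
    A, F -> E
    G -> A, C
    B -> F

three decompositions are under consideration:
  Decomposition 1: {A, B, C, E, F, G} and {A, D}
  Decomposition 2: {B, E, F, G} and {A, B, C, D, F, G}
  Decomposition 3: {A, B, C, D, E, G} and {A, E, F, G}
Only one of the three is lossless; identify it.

Decomposition 1: common = {A}, closure = {A} → lossy.
Decomposition 2: common = {B, F, G}, closure = {A, B, C, D, E, F, G} → lossless.
Decomposition 3: common = {A, E, G}, closure = {A, C, E, G} → lossy.

Decomposition 2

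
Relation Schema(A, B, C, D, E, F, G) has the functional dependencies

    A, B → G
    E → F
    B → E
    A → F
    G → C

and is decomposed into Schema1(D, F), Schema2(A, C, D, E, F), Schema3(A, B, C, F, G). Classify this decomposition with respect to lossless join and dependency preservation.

lossy and not dependency-preserving

Lossless test (chase): applying each FD to every pair of rows produces no changes in the tableau, so no row becomes fully distinguished — the join is lossy.
Dependency preservation: the restricted closure of {B} across the fragments never reaches {E}, so B → E cannot be enforced without a join — not preserved.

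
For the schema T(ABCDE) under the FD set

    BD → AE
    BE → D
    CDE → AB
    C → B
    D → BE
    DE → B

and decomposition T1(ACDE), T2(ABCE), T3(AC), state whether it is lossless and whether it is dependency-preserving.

lossless but not dependency-preserving

Lossless test (chase): Rows 1 and 2 agree on C; apply C→B and equate their B entries. Rows 1 and 3 agree on C; apply C→B and equate their B entries. Rows 1 and 2 agree on BE; apply BE→D and equate their D entries. Row 1 is now all distinguished symbols — the join is lossless.
Dependency preservation: the restricted closure of {BE} across the fragments never reaches {D}, so BE → D cannot be enforced without a join — not preserved.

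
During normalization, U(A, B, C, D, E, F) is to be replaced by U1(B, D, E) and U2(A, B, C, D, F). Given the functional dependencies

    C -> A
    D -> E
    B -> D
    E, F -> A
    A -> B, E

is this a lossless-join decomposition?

Yes

Common attributes: U1 ∩ U2 = {B, D}.
Closure of {B, D}: D → E applies, adding E. So (B, D)⁺ = {B, D, E}.
This closure contains every attribute of U1, so U1 ∩ U2 → U1. The join is lossless.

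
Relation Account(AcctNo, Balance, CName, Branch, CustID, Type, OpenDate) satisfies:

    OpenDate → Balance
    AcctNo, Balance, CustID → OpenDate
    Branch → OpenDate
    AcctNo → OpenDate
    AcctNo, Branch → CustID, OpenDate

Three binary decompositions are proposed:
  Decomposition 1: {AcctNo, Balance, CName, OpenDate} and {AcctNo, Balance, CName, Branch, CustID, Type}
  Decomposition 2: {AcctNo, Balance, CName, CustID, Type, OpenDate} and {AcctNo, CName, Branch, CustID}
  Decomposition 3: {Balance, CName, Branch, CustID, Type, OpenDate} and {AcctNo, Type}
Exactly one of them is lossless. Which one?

Decomposition 1

Decomposition 1: common = {AcctNo, Balance, CName}, closure = {AcctNo, Balance, CName, OpenDate} → lossless.
Decomposition 2: common = {AcctNo, CName, CustID}, closure = {AcctNo, Balance, CName, CustID, OpenDate} → lossy.
Decomposition 3: common = {Type}, closure = {Type} → lossy.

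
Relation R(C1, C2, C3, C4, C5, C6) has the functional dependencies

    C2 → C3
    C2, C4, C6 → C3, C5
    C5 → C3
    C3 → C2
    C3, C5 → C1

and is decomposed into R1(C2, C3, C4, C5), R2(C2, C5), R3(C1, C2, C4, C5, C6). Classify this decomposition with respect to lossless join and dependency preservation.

lossless and dependency-preserving

Lossless test (chase): Rows 1 and 2 agree on C2; apply C2→C3 and equate their C3 entries. Rows 1 and 3 agree on C2; apply C2→C3 and equate their C3 entries. Rows 1 and 2 agree on C3, C5; apply C3, C5→C1 and equate their C1 entries. Rows 1 and 3 agree on C3, C5; apply C3, C5→C1 and equate their C1 entries. Row 3 is now all distinguished symbols — the join is lossless.
Dependency preservation: C2, C4, C6 → C3, C5; C3, C5 → C1 are not contained in any single fragment, but the restricted closure of each left-hand side across the fragments still reaches the right-hand side; the remaining FDs each lie inside some fragment. All dependencies are preserved.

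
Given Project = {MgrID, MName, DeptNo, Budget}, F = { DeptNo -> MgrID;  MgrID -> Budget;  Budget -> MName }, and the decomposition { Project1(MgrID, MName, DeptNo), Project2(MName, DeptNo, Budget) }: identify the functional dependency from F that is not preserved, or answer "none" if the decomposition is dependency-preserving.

Check MgrID → Budget: no single fragment contains all of {MgrID, Budget}, and the restricted closure of {MgrID} across the fragments never reaches {Budget}.
DeptNo → MgrID is preserved.
Budget → MName is preserved.

MgrID -> Budget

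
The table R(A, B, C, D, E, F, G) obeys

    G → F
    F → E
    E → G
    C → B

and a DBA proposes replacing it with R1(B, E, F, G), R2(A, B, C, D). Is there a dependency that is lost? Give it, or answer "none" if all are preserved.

none

G → F lies within R1.
F → E lies within R1.
E → G lies within R1.
C → B lies within R2.
Every dependency is enforceable on the fragments, so the decomposition is dependency-preserving.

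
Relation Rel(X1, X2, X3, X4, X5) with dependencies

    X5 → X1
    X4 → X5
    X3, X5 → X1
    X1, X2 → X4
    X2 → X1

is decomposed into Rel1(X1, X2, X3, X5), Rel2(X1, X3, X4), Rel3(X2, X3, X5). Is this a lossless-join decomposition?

Chase test. Columns are X1, X2, X3, X4, X5; row i has aⱼ where attribute j ∈ Reli, else bᵢⱼ.
Initial tableau (one row per fragment):
  row 1: a1 a2 a3 b14 a5
  row 2: a1 b22 a3 a4 b25
  row 3: b31 a2 a3 b34 a5
Rows 1 and 3 agree on X5; apply X5→X1 and equate their X1 entries.
Rows 1 and 3 agree on X1, X2; apply X1, X2→X4 and equate their X4 entries.
No row becomes fully distinguished — the join is lossy.

No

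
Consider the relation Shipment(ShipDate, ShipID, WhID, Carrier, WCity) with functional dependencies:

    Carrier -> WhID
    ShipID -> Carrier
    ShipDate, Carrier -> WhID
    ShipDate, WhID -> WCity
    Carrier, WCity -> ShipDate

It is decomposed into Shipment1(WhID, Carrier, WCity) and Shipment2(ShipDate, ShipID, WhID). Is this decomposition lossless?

Common attributes: Shipment1 ∩ Shipment2 = {WhID}.
No dependency enlarges {WhID}, so (WhID)⁺ = {WhID}.
The closure contains neither all of Shipment1 = {WhID, Carrier, WCity} nor all of Shipment2 = {ShipDate, ShipID, WhID}, so the common attributes are not a superkey of either fragment. The join is lossy.

No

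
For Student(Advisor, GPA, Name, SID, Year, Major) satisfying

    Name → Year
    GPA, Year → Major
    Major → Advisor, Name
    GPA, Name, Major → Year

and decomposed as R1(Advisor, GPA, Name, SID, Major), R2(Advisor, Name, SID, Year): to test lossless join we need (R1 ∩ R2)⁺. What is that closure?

R1 ∩ R2 = {Advisor, Name, SID}.
Name → Year applies, adding Year
Closure: {Advisor, Name, SID, Year}.

Advisor, Name, SID, Year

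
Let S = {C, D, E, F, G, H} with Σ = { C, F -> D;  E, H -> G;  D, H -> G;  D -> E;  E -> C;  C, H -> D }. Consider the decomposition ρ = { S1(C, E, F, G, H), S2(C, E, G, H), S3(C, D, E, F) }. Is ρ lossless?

Yes

Chase test. Columns are C, D, E, F, G, H; row i has aⱼ where attribute j ∈ Si, else bᵢⱼ.
Initial tableau (one row per fragment):
  row 1: a1 b12 a3 a4 a5 a6
  row 2: a1 b22 a3 b24 a5 a6
  row 3: a1 a2 a3 a4 b35 b36
Rows 1 and 3 agree on C, F; apply C, F→D and equate their D entries.
Rows 1 and 2 agree on C, H; apply C, H→D and equate their D entries.
Row 1 is now all distinguished symbols — the join is lossless.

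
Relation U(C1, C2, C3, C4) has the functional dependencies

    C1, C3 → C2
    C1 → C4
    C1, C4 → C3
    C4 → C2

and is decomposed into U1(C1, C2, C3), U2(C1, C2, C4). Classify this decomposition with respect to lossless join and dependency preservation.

Lossless test: (C1, C2)⁺ = {C1, C2, C3, C4}, which contains all of one fragment — lossless.
Dependency preservation: C1, C4 → C3 is not contained in any single fragment, but the restricted closure of its left-hand side across the fragments still reaches the right-hand side; the remaining FDs each lie inside some fragment. All dependencies are preserved.

lossless and dependency-preserving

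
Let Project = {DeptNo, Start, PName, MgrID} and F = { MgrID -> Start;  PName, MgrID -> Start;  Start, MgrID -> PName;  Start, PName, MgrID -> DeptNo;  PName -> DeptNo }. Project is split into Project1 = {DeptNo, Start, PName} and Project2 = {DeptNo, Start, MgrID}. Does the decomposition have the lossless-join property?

No

Common attributes: Project1 ∩ Project2 = {DeptNo, Start}.
No dependency enlarges {DeptNo, Start}, so (DeptNo, Start)⁺ = {DeptNo, Start}.
The closure contains neither all of Project1 = {DeptNo, Start, PName} nor all of Project2 = {DeptNo, Start, MgrID}, so the common attributes are not a superkey of either fragment. The join is lossy.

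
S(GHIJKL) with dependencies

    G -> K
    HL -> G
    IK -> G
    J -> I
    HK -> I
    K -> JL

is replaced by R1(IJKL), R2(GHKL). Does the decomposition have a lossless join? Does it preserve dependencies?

lossless and dependency-preserving

Lossless test: (KL)⁺ = {GIJKL}, which contains all of one fragment — lossless.
Dependency preservation: IK → G; HK → I are not contained in any single fragment, but the restricted closure of each left-hand side across the fragments still reaches the right-hand side; the remaining FDs each lie inside some fragment. All dependencies are preserved.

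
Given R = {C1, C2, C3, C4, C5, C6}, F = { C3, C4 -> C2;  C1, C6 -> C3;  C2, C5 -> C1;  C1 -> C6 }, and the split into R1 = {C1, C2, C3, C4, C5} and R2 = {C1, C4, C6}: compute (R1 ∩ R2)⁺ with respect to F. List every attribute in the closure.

R1 ∩ R2 = {C1, C4}.
C1 → C6 applies, adding C6
C1, C6 → C3 applies, adding C3
C3, C4 → C2 applies, adding C2
Closure: {C1, C2, C3, C4, C6}.

C1, C2, C3, C4, C6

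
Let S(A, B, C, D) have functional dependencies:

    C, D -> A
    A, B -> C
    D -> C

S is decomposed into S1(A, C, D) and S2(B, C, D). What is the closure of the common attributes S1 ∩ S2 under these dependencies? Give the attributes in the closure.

S1 ∩ S2 = {C, D}.
C, D → A applies, adding A
Closure: {A, C, D}.

A, C, D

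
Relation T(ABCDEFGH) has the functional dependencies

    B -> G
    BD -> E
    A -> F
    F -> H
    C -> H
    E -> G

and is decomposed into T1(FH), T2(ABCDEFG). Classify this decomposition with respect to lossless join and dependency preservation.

lossless but not dependency-preserving

Lossless test: (F)⁺ = {FH}, which contains all of one fragment — lossless.
Dependency preservation: the restricted closure of {C} across the fragments never reaches {H}, so C → H cannot be enforced without a join — not preserved.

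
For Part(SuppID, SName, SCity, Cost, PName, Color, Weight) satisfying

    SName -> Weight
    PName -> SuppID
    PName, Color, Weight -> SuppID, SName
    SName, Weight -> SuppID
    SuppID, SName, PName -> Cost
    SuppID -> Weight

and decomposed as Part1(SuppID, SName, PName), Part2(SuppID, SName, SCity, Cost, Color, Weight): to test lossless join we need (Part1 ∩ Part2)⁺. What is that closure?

Part1 ∩ Part2 = {SuppID, SName}.
SName → Weight applies, adding Weight
Closure: {SuppID, SName, Weight}.

SuppID, SName, Weight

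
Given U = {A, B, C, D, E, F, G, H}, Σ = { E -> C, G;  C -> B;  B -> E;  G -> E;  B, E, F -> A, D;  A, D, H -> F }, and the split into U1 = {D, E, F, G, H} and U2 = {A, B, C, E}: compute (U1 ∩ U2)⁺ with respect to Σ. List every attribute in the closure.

B, C, E, G

U1 ∩ U2 = {E}.
E → C, G applies, adding C, G
C → B applies, adding B
Closure: {B, C, E, G}.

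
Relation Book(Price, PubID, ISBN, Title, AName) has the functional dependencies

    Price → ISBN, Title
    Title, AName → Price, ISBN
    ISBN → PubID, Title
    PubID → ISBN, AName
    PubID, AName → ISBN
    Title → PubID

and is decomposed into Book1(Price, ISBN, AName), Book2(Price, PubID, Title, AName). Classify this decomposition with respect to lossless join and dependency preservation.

Lossless test: (Price, AName)⁺ = {Price, PubID, ISBN, Title, AName}, which contains all of one fragment — lossless.
Dependency preservation: Price → ISBN, Title; Title, AName → Price, ISBN; ISBN → PubID, Title; PubID → ISBN, AName; PubID, AName → ISBN are not contained in any single fragment, but the restricted closure of each left-hand side across the fragments still reaches the right-hand side; the remaining FDs each lie inside some fragment. All dependencies are preserved.

lossless and dependency-preserving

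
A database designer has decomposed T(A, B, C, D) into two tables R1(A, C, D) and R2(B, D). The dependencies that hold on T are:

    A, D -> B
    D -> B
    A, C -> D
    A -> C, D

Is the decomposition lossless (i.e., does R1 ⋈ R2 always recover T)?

Common attributes: R1 ∩ R2 = {D}.
Closure of {D}: D → B applies, adding B. So (D)⁺ = {B, D}.
This closure contains every attribute of R2, so R1 ∩ R2 → R2. The join is lossless.

Yes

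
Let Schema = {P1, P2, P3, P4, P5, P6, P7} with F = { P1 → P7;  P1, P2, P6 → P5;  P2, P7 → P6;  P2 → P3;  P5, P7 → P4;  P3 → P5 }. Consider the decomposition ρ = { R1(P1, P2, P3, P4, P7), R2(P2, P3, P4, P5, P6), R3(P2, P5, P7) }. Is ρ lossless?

Chase test. Columns are P1, P2, P3, P4, P5, P6, P7; row i has aⱼ where attribute j ∈ Ri, else bᵢⱼ.
Initial tableau (one row per fragment):
  row 1: a1 a2 a3 a4 b15 b16 a7
  row 2: b21 a2 a3 a4 a5 a6 b27
  row 3: b31 a2 b33 b34 a5 b36 a7
Rows 1 and 3 agree on P2, P7; apply P2, P7→P6 and equate their P6 entries.
Rows 1 and 3 agree on P2; apply P2→P3 and equate their P3 entries.
Rows 1 and 2 agree on P3; apply P3→P5 and equate their P5 entries.
Rows 1 and 3 agree on P5, P7; apply P5, P7→P4 and equate their P4 entries.
No row becomes fully distinguished — the join is lossy.

No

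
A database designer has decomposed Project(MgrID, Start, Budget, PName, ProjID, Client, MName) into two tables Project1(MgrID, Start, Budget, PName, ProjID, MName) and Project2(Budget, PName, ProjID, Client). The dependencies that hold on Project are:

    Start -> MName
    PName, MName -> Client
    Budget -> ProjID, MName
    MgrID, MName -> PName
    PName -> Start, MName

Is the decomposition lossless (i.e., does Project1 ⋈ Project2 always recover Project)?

Yes

Common attributes: Project1 ∩ Project2 = {Budget, PName, ProjID}.
Closure of {Budget, PName, ProjID}: Budget → ProjID, MName applies, adding MName; PName → Start, MName applies, adding Start; PName, MName → Client applies, adding Client. So (Budget, PName, ProjID)⁺ = {Start, Budget, PName, ProjID, Client, MName}.
This closure contains every attribute of Project2, so Project1 ∩ Project2 → Project2. The join is lossless.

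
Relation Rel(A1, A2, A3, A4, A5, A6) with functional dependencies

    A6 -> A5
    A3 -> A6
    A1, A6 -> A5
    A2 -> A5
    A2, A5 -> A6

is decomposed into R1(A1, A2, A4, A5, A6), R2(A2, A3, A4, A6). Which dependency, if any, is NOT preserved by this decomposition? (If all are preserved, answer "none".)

none

A6 → A5 lies within R1.
A3 → A6 lies within R2.
A1, A6 → A5 lies within R1.
A2 → A5 lies within R1.
A2, A5 → A6 lies within R1.
Every dependency is enforceable on the fragments, so the decomposition is dependency-preserving.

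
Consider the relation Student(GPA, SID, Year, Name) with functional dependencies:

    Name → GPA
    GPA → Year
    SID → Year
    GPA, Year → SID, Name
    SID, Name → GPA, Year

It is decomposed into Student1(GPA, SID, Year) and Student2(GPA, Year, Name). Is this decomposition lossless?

Common attributes: Student1 ∩ Student2 = {GPA, Year}.
Closure of {GPA, Year}: GPA, Year → SID, Name applies, adding SID, Name. So (GPA, Year)⁺ = {GPA, SID, Year, Name}.
This closure contains every attribute of Student1, so Student1 ∩ Student2 → Student1. The join is lossless.

Yes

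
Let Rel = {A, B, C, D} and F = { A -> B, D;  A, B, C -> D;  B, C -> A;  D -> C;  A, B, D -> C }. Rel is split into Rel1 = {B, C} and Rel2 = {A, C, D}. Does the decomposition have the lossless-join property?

No

Common attributes: Rel1 ∩ Rel2 = {C}.
No dependency enlarges {C}, so (C)⁺ = {C}.
The closure contains neither all of Rel1 = {B, C} nor all of Rel2 = {A, C, D}, so the common attributes are not a superkey of either fragment. The join is lossy.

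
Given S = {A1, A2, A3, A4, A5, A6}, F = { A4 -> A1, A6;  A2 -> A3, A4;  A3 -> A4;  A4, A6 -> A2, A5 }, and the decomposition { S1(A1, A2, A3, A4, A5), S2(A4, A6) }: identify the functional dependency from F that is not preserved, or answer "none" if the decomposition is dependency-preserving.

A4 → A1, A6: restricted closure across fragments reaches A1, A6.
A2 → A3, A4 lies within S1.
A3 → A4 lies within S1.
A4, A6 → A2, A5: restricted closure across fragments reaches A2, A5.
Every dependency is enforceable on the fragments, so the decomposition is dependency-preserving.

none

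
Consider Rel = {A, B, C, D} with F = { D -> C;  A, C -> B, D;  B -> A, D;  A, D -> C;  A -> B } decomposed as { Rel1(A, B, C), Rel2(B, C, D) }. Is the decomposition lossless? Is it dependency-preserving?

Lossless test: (B, C)⁺ = {A, B, C, D}, which contains all of one fragment — lossless.
Dependency preservation: A, C → B, D; B → A, D; A, D → C are not contained in any single fragment, but the restricted closure of each left-hand side across the fragments still reaches the right-hand side; the remaining FDs each lie inside some fragment. All dependencies are preserved.

lossless and dependency-preserving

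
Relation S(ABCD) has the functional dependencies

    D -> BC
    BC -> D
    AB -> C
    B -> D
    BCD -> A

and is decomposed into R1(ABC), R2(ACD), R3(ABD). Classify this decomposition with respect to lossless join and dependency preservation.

lossless and dependency-preserving

Lossless test (chase): Rows 2 and 3 agree on D; apply D→BC and equate their BC entries. Rows 1 and 2 agree on BC; apply BC→D and equate their D entries. Row 1 is now all distinguished symbols — the join is lossless.
Dependency preservation: D → BC; BC → D; BCD → A are not contained in any single fragment, but the restricted closure of each left-hand side across the fragments still reaches the right-hand side; the remaining FDs each lie inside some fragment. All dependencies are preserved.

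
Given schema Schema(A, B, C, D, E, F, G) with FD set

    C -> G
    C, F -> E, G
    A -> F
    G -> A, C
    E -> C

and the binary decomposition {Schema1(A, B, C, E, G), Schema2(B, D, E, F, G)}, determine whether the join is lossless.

Yes

Common attributes: Schema1 ∩ Schema2 = {B, E, G}.
Closure of {B, E, G}: G → A, C applies, adding A, C; A → F applies, adding F. So (B, E, G)⁺ = {A, B, C, E, F, G}.
This closure contains every attribute of Schema1, so Schema1 ∩ Schema2 → Schema1. The join is lossless.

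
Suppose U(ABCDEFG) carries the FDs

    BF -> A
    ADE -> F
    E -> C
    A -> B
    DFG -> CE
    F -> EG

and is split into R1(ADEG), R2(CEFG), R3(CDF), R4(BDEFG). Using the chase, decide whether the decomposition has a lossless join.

Chase test. Columns are ABCDEFG; row i has aⱼ where attribute j ∈ Ri, else bᵢⱼ.
Initial tableau (one row per fragment):
  row 1: a1 b12 b13 a4 a5 b16 a7
  row 2: b21 b22 a3 b24 a5 a6 a7
  row 3: b31 b32 a3 a4 b35 a6 b37
  row 4: b41 a2 b43 a4 a5 a6 a7
Rows 1 and 2 agree on E; apply E→C and equate their C entries.
Rows 1 and 4 agree on E; apply E→C and equate their C entries.
Rows 2 and 3 agree on F; apply F→EG and equate their EG entries.
No row becomes fully distinguished — the join is lossy.

No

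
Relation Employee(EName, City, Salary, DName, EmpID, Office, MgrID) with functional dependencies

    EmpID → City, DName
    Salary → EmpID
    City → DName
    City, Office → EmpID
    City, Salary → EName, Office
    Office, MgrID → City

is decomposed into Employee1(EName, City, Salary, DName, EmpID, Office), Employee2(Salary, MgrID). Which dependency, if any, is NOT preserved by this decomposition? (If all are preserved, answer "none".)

Check Office, MgrID → City: no single fragment contains all of {City, Office, MgrID}, and the restricted closure of {Office, MgrID} across the fragments never reaches {City}.
EmpID → City, DName is preserved.
Salary → EmpID is preserved.
City → DName is preserved.
City, Office → EmpID is preserved.
City, Salary → EName, Office is preserved.

Office, MgrID → City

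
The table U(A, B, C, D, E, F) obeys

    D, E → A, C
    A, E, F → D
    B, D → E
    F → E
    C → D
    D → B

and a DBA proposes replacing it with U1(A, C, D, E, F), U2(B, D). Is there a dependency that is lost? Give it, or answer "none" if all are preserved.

none

D, E → A, C lies within U1.
A, E, F → D lies within U1.
B, D → E: restricted closure across fragments reaches E.
F → E lies within U1.
C → D lies within U1.
D → B lies within U2.
Every dependency is enforceable on the fragments, so the decomposition is dependency-preserving.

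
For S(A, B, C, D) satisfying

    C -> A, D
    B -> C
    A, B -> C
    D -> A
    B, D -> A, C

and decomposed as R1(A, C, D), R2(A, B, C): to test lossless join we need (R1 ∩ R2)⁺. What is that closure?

A, C, D

R1 ∩ R2 = {A, C}.
C → A, D applies, adding D
Closure: {A, C, D}.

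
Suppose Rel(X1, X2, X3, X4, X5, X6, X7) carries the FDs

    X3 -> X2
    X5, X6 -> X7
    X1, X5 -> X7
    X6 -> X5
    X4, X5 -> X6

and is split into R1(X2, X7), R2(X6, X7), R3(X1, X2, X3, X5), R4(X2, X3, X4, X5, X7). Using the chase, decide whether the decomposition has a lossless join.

Chase test. Columns are X1, X2, X3, X4, X5, X6, X7; row i has aⱼ where attribute j ∈ Ri, else bᵢⱼ.
Initial tableau (one row per fragment):
  row 1: b11 a2 b13 b14 b15 b16 a7
  row 2: b21 b22 b23 b24 b25 a6 a7
  row 3: a1 a2 a3 b34 a5 b36 b37
  row 4: b41 a2 a3 a4 a5 b46 a7
No row becomes fully distinguished — the join is lossy.

No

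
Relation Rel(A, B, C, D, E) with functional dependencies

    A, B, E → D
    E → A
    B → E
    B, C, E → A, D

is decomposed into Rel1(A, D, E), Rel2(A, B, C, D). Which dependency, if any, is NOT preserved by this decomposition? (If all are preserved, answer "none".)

B → E

Check B → E: no single fragment contains all of {B, E}, and the restricted closure of {B} across the fragments never reaches {E}.
A, B, E → D is preserved.
E → A is preserved.
B, C, E → A, D is preserved.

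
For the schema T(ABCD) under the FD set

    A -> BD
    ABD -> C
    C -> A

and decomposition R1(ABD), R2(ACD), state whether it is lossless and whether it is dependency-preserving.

Lossless test: (AD)⁺ = {ABCD}, which contains all of one fragment — lossless.
Dependency preservation: ABD → C is not contained in any single fragment, but the restricted closure of its left-hand side across the fragments still reaches the right-hand side; the remaining FDs each lie inside some fragment. All dependencies are preserved.

lossless and dependency-preserving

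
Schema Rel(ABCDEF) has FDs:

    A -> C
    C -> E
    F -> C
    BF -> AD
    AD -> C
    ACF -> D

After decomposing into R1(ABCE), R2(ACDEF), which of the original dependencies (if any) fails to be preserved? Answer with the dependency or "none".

Check BF → AD: no single fragment contains all of {ABDF}, and the restricted closure of {BF} across the fragments never reaches {AD}.
A → C is preserved.
C → E is preserved.
F → C is preserved.
AD → C is preserved.
ACF → D is preserved.

BF -> AD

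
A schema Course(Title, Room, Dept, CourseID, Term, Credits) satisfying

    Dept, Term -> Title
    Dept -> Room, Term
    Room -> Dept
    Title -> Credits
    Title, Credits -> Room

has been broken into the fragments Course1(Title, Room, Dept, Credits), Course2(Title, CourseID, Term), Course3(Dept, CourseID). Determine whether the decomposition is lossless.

Chase test. Columns are Title, Room, Dept, CourseID, Term, Credits; row i has aⱼ where attribute j ∈ Coursei, else bᵢⱼ.
Initial tableau (one row per fragment):
  row 1: a1 a2 a3 b14 b15 a6
  row 2: a1 b22 b23 a4 a5 b26
  row 3: b31 b32 a3 a4 b35 b36
Rows 1 and 3 agree on Dept; apply Dept→Room, Term and equate their Room, Term entries.
Rows 1 and 2 agree on Title; apply Title→Credits and equate their Credits entries.
Rows 1 and 2 agree on Title, Credits; apply Title, Credits→Room and equate their Room entries.
Rows 1 and 3 agree on Dept, Term; apply Dept, Term→Title and equate their Title entries.
Rows 1 and 2 agree on Room; apply Room→Dept and equate their Dept entries.
Rows 1 and 3 agree on Title; apply Title→Credits and equate their Credits entries.
Rows 1 and 2 agree on Dept; apply Dept→Room, Term and equate their Room, Term entries.
Row 2 is now all distinguished symbols — the join is lossless.

Yes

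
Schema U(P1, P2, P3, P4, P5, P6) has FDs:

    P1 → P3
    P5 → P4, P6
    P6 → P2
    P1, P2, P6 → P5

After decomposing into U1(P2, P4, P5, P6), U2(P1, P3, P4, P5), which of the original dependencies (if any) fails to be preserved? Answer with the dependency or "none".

Check P1, P2, P6 → P5: no single fragment contains all of {P1, P2, P5, P6}, and the restricted closure of {P1, P2, P6} across the fragments never reaches {P5}.
P1 → P3 is preserved.
P5 → P4, P6 is preserved.
P6 → P2 is preserved.

P1, P2, P6 → P5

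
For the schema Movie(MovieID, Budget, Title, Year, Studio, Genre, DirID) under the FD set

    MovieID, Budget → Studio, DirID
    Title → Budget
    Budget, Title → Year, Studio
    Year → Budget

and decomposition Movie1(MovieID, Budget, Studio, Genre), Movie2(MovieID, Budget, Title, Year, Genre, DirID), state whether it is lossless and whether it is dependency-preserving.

lossless but not dependency-preserving

Lossless test: (MovieID, Budget, Genre)⁺ = {MovieID, Budget, Studio, Genre, DirID}, which contains all of one fragment — lossless.
Dependency preservation: the restricted closure of {Budget, Title} across the fragments never reaches {Year, Studio}, so Budget, Title → Year, Studio cannot be enforced without a join — not preserved.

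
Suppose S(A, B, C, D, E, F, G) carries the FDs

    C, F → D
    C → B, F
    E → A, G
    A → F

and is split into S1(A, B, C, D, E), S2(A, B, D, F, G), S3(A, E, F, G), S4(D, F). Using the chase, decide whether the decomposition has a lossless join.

Yes

Chase test. Columns are A, B, C, D, E, F, G; row i has aⱼ where attribute j ∈ Si, else bᵢⱼ.
Initial tableau (one row per fragment):
  row 1: a1 a2 a3 a4 a5 b16 b17
  row 2: a1 a2 b23 a4 b25 a6 a7
  row 3: a1 b32 b33 b34 a5 a6 a7
  row 4: b41 b42 b43 a4 b45 a6 b47
Rows 1 and 3 agree on E; apply E→A, G and equate their A, G entries.
Rows 1 and 2 agree on A; apply A→F and equate their F entries.
Row 1 is now all distinguished symbols — the join is lossless.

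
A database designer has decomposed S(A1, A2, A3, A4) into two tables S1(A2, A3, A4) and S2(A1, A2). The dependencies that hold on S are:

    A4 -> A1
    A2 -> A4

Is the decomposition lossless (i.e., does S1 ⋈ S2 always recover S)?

Yes

Common attributes: S1 ∩ S2 = {A2}.
Closure of {A2}: A2 → A4 applies, adding A4; A4 → A1 applies, adding A1. So (A2)⁺ = {A1, A2, A4}.
This closure contains every attribute of S2, so S1 ∩ S2 → S2. The join is lossless.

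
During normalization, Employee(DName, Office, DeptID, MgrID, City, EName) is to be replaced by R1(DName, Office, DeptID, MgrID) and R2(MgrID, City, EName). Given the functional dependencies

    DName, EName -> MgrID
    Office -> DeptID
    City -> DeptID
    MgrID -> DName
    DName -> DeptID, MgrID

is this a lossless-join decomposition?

No

Common attributes: R1 ∩ R2 = {MgrID}.
Closure of {MgrID}: MgrID → DName applies, adding DName; DName → DeptID, MgrID applies, adding DeptID. So (MgrID)⁺ = {DName, DeptID, MgrID}.
The closure contains neither all of R1 = {DName, Office, DeptID, MgrID} nor all of R2 = {MgrID, City, EName}, so the common attributes are not a superkey of either fragment. The join is lossy.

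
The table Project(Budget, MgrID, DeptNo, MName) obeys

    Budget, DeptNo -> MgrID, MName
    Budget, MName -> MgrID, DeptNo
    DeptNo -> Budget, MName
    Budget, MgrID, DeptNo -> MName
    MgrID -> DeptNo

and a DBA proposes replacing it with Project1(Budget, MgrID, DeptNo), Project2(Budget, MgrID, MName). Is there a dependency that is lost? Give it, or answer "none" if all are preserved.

Budget, DeptNo → MgrID, MName: restricted closure across fragments reaches MgrID, MName.
Budget, MName → MgrID, DeptNo: restricted closure across fragments reaches MgrID, DeptNo.
DeptNo → Budget, MName: restricted closure across fragments reaches Budget, MName.
Budget, MgrID, DeptNo → MName: restricted closure across fragments reaches MName.
MgrID → DeptNo lies within Project1.
Every dependency is enforceable on the fragments, so the decomposition is dependency-preserving.

none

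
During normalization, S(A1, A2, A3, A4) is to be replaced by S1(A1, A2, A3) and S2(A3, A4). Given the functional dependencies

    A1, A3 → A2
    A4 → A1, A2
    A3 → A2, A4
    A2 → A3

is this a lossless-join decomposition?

Yes

Common attributes: S1 ∩ S2 = {A3}.
Closure of {A3}: A3 → A2, A4 applies, adding A2, A4; A4 → A1, A2 applies, adding A1. So (A3)⁺ = {A1, A2, A3, A4}.
This closure contains every attribute of S1, so S1 ∩ S2 → S1. The join is lossless.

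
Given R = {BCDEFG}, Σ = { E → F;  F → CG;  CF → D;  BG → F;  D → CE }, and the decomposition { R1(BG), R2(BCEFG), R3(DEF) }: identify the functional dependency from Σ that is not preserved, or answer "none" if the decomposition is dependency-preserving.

E → F lies within R2.
F → CG lies within R2.
CF → D: restricted closure across fragments reaches D.
BG → F lies within R2.
D → CE: restricted closure across fragments reaches CE.
Every dependency is enforceable on the fragments, so the decomposition is dependency-preserving.

none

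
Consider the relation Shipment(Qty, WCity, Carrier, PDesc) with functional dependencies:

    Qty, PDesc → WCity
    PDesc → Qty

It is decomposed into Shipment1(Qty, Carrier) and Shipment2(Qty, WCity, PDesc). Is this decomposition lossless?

Common attributes: Shipment1 ∩ Shipment2 = {Qty}.
No dependency enlarges {Qty}, so (Qty)⁺ = {Qty}.
The closure contains neither all of Shipment1 = {Qty, Carrier} nor all of Shipment2 = {Qty, WCity, PDesc}, so the common attributes are not a superkey of either fragment. The join is lossy.

No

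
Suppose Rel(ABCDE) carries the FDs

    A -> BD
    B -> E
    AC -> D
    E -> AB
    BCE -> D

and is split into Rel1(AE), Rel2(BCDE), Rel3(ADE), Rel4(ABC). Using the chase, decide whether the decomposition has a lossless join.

Chase test. Columns are ABCDE; row i has aⱼ where attribute j ∈ Reli, else bᵢⱼ.
Initial tableau (one row per fragment):
  row 1: a1 b12 b13 b14 a5
  row 2: b21 a2 a3 a4 a5
  row 3: a1 b32 b33 a4 a5
  row 4: a1 a2 a3 b44 b45
Rows 1 and 3 agree on A; apply A→BD and equate their BD entries.
Rows 1 and 4 agree on A; apply A→BD and equate their BD entries.
Rows 1 and 4 agree on B; apply B→E and equate their E entries.
Rows 1 and 2 agree on E; apply E→AB and equate their AB entries.
Row 2 is now all distinguished symbols — the join is lossless.

Yes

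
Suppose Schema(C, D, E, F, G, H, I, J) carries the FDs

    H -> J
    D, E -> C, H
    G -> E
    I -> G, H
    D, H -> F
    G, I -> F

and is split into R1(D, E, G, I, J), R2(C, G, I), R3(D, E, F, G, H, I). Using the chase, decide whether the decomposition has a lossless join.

No

Chase test. Columns are C, D, E, F, G, H, I, J; row i has aⱼ where attribute j ∈ Ri, else bᵢⱼ.
Initial tableau (one row per fragment):
  row 1: b11 a2 a3 b14 a5 b16 a7 a8
  row 2: a1 b22 b23 b24 a5 b26 a7 b28
  row 3: b31 a2 a3 a4 a5 a6 a7 b38
Rows 1 and 3 agree on D, E; apply D, E→C, H and equate their C, H entries.
Rows 1 and 2 agree on G; apply G→E and equate their E entries.
Rows 1 and 2 agree on I; apply I→G, H and equate their G, H entries.
Rows 1 and 3 agree on D, H; apply D, H→F and equate their F entries.
Rows 1 and 2 agree on G, I; apply G, I→F and equate their F entries.
Rows 1 and 2 agree on H; apply H→J and equate their J entries.
Rows 1 and 3 agree on H; apply H→J and equate their J entries.
No row becomes fully distinguished — the join is lossy.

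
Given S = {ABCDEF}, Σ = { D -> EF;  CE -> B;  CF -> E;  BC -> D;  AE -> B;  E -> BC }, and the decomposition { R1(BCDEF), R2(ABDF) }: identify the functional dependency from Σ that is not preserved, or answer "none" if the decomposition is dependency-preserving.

none

D → EF lies within R1.
CE → B lies within R1.
CF → E lies within R1.
BC → D lies within R1.
AE → B: restricted closure across fragments reaches B.
E → BC lies within R1.
Every dependency is enforceable on the fragments, so the decomposition is dependency-preserving.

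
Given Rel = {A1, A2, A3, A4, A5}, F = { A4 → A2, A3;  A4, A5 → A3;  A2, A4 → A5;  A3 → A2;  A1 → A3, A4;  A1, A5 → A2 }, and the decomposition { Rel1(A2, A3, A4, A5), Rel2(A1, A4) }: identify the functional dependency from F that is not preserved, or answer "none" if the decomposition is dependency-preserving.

A4 → A2, A3 lies within Rel1.
A4, A5 → A3 lies within Rel1.
A2, A4 → A5 lies within Rel1.
A3 → A2 lies within Rel1.
A1 → A3, A4: restricted closure across fragments reaches A3, A4.
A1, A5 → A2: restricted closure across fragments reaches A2.
Every dependency is enforceable on the fragments, so the decomposition is dependency-preserving.

none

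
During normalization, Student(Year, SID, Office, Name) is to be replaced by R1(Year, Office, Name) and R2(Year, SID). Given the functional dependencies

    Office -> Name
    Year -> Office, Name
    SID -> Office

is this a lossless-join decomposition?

Common attributes: R1 ∩ R2 = {Year}.
Closure of {Year}: Year → Office, Name applies, adding Office, Name. So (Year)⁺ = {Year, Office, Name}.
This closure contains every attribute of R1, so R1 ∩ R2 → R1. The join is lossless.

Yes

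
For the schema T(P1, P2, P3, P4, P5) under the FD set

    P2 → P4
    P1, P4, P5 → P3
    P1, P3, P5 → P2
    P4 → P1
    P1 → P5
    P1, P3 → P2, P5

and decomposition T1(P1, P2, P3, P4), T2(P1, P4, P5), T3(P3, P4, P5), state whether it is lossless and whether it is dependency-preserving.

lossless and dependency-preserving

Lossless test (chase): Rows 1 and 3 agree on P4; apply P4→P1 and equate their P1 entries. Rows 1 and 2 agree on P1; apply P1→P5 and equate their P5 entries. Rows 1 and 3 agree on P1, P3; apply P1, P3→P2, P5 and equate their P2, P5 entries. Rows 1 and 2 agree on P1, P4, P5; apply P1, P4, P5→P3 and equate their P3 entries. Rows 1 and 2 agree on P1, P3, P5; apply P1, P3, P5→P2 and equate their P2 entries. Row 1 is now all distinguished symbols — the join is lossless.
Dependency preservation: P1, P4, P5 → P3; P1, P3, P5 → P2; P1, P3 → P2, P5 are not contained in any single fragment, but the restricted closure of each left-hand side across the fragments still reaches the right-hand side; the remaining FDs each lie inside some fragment. All dependencies are preserved.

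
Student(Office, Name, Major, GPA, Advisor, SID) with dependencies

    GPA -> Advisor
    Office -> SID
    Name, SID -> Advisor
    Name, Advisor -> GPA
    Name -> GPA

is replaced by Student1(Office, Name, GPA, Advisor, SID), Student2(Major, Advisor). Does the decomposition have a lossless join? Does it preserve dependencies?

lossy but dependency-preserving

Lossless test: (Advisor)⁺ = {Advisor}, which is a superkey of neither fragment — lossy.
Dependency preservation: every FD's attributes lie within a single fragment, so each can be enforced locally — preserved.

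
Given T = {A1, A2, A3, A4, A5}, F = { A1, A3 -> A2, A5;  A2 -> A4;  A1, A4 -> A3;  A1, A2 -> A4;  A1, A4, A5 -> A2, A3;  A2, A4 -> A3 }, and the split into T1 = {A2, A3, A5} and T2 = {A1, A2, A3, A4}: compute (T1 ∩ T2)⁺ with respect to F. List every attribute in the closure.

A2, A3, A4

T1 ∩ T2 = {A2, A3}.
A2 → A4 applies, adding A4
Closure: {A2, A3, A4}.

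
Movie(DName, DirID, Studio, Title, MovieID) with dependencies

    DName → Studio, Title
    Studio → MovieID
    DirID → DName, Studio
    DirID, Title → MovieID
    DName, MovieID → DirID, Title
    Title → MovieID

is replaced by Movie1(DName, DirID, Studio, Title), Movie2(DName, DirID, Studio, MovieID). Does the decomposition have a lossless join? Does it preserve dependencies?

Lossless test: (DName, DirID, Studio)⁺ = {DName, DirID, Studio, Title, MovieID}, which contains all of one fragment — lossless.
Dependency preservation: the restricted closure of {Title} across the fragments never reaches {MovieID}, so Title → MovieID cannot be enforced without a join — not preserved.

lossless but not dependency-preserving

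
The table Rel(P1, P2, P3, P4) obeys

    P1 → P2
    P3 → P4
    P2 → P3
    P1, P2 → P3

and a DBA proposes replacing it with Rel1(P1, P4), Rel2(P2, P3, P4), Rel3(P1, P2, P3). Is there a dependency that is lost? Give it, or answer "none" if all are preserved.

none

P1 → P2 lies within Rel3.
P3 → P4 lies within Rel2.
P2 → P3 lies within Rel2.
P1, P2 → P3 lies within Rel3.
Every dependency is enforceable on the fragments, so the decomposition is dependency-preserving.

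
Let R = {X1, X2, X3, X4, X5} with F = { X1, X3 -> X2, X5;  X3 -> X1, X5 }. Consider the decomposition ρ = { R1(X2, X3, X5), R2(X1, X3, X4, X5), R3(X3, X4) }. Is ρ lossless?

Chase test. Columns are X1, X2, X3, X4, X5; row i has aⱼ where attribute j ∈ Ri, else bᵢⱼ.
Initial tableau (one row per fragment):
  row 1: b11 a2 a3 b14 a5
  row 2: a1 b22 a3 a4 a5
  row 3: b31 b32 a3 a4 b35
Rows 1 and 2 agree on X3; apply X3→X1, X5 and equate their X1, X5 entries.
Rows 1 and 3 agree on X3; apply X3→X1, X5 and equate their X1, X5 entries.
Rows 1 and 2 agree on X1, X3; apply X1, X3→X2, X5 and equate their X2, X5 entries.
Rows 1 and 3 agree on X1, X3; apply X1, X3→X2, X5 and equate their X2, X5 entries.
Row 2 is now all distinguished symbols — the join is lossless.

Yes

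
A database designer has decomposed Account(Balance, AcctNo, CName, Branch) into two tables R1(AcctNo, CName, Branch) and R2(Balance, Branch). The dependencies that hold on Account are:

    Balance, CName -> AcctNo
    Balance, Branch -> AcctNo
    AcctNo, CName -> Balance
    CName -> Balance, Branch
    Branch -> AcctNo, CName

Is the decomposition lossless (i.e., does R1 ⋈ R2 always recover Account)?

Common attributes: R1 ∩ R2 = {Branch}.
Closure of {Branch}: Branch → AcctNo, CName applies, adding AcctNo, CName; AcctNo, CName → Balance applies, adding Balance. So (Branch)⁺ = {Balance, AcctNo, CName, Branch}.
This closure contains every attribute of R1, so R1 ∩ R2 → R1. The join is lossless.

Yes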